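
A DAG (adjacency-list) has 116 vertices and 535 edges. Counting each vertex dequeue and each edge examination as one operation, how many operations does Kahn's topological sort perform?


V = 116 (vertex processing)
E = 535 (edge processing)
V + E = 116 + 535 = 651


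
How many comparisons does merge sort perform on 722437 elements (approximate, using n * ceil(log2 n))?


Recursion depth: ceil(log2(722437)) = 20
Each recursion level merges n = 722437 elements
Total = 722437 * 20 = 14448740


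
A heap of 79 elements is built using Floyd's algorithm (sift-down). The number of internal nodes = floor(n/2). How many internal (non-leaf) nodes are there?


Leaf nodes occupy roughly half the array.
Sift-down is called for each internal node, starting from the last one.
Internal nodes = floor(n/2) = floor(79/2) = 39


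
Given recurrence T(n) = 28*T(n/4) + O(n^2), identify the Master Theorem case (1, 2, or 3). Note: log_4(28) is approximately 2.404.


Master Theorem parameters: a=28, b=4, c=2
log_b(a) = 2.404
Compare b^c with a: 4^2 = 16 < 28, so c < log_b(a).
Comparing c=2 vs log_b(a)=2.404:
2 < 2.404 => Case 1
Result: T(n) = O(n^(log_4 28)) ~ O(n^2.404)
Master Theorem case = 1


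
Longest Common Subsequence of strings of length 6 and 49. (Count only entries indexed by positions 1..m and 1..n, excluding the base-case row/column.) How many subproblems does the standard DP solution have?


DP table indexed by positions in both strings.
First string: 6 positions
Second string: 49 positions
Total = 6 * 49 = 294


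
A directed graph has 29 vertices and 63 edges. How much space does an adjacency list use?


Adjacency list: one list head per vertex + one entry per edge
Vertex heads: 29
Edge entries: 63
Total = 29 + 63 = 92


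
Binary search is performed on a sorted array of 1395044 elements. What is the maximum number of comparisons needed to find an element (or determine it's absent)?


Binary search halves the search space each comparison:
  Step 1: search space = 1395044 -> 697522
  Step 2: search space = 697522 -> 348761
  Step 3: search space = 348761 -> 174380
  Step 4: search space = 174380 -> 87190
  Step 5: search space = 87190 -> 43595
  Step 6: search space = 43595 -> 21797
  Step 7: search space = 21797 -> 10898
  Step 8: search space = 10898 -> 5449
  Step 9: search space = 5449 -> 2724
  Step 10: search space = 2724 -> 1362
  Step 11: search space = 1362 -> 681
  Step 12: search space = 681 -> 340
  Step 13: search space = 340 -> 170
  Step 14: search space = 170 -> 85
  Step 15: search space = 85 -> 42
  Step 16: search space = 42 -> 21
  Step 17: search space = 21 -> 10
  Step 18: search space = 10 -> 5
  Step 19: search space = 5 -> 2
  Step 20: search space = 2 -> 1
  Step 21: search space = 1 (final check)
Maximum comparisons = floor(log2(1395044)) + 1 = 20 + 1 = 21


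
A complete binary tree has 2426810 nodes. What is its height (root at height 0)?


In a complete binary tree, level k holds nodes 2^k .. 2^(k+1)-1 (1-indexed).
Height = floor(log2(n)) = floor(log2(2426810)) = 21
Check: 2^21 = 2097152 <= 2426810 < 4194304 = 2^22


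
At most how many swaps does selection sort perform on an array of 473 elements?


Each of the 472 passes places one element in its final position.
Pass 1: swap minimum into position 0
Pass 2: swap minimum of remaining into position 1
...
Pass 472: last two elements, one swap
Maximum swaps = 473 - 1 = 472


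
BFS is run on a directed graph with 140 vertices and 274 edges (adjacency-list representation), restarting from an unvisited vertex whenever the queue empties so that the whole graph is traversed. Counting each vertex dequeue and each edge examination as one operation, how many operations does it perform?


A full BFS traversal dequeues each vertex exactly once and examines each directed edge exactly once.
V = 140 (vertex processing cost)
E = 274 (edge examination cost)
Total operations proportional to V + E = 140 + 274 = 414


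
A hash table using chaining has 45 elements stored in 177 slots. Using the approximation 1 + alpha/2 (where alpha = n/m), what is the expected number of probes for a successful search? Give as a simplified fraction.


Load factor alpha = n/m = 45/177
Expected probes = 1 + alpha/2 = 1 + 45/(2*177)
= 1 + 45/354
= 354/354 + 45/354
= 399/354
Simplify: 133/118


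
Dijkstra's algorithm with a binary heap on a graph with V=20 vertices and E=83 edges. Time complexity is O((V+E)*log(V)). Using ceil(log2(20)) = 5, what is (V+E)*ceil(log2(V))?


Dijkstra with a binary heap: each vertex is extracted once, each edge may relax once.
Each heap operation costs O(log V).
V + E = 20 + 83 = 103
ceil(log2(20)) = 5 (since 2^4 = 16 < 20 <= 32 = 2^5)
Total heap work = (V+E) * ceil(log2(V)) = 103 * 5 = 515


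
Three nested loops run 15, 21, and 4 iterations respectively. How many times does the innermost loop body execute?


Loop 1 (outermost): 15 iterations
Loop 2 (middle): 21 iterations per outer
Loop 3 (innermost): 4 iterations per middle
Total = 15 * 21 * 4 = 1260


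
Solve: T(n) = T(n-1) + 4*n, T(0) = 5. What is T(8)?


Expanding the recurrence:
T(8) = T(7) + 4*8
       = T(6) + 4*7 + 4*8
       ...
       = T(0) + 4*(1 + 2 + ... + 8)
       = 5 + 4 * 8*9/2
       = 5 + 4 * 36
       = 5 + 144 = 149


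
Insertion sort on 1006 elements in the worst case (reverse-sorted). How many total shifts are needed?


In the worst case (reverse-sorted), each element shifts past all previous:
  Element 1: 1 shifts
  Element 2: 2 shifts
  Element 3: 3 shifts
  Element 4: 4 shifts
  Element 5: 5 shifts
  ...
  Element 1005: 1005 shifts
Total = 1 + 2 + ... + 1005
= 1006*(1006-1)/2 = 505515


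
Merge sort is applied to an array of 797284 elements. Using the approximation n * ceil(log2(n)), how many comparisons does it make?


Merge sort divides the array into halves recursively.
Number of levels = ceil(log2(797284)) = 20
At each level, approximately n = 797284 comparisons are needed for merging.
Total comparisons ~ n * ceil(log2(n)) = 797284 * 20 = 15945680


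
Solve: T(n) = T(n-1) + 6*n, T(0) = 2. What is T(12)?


Expanding the recurrence:
T(12) = T(11) + 6*12
       = T(10) + 6*11 + 6*12
       ...
       = T(0) + 6*(1 + 2 + ... + 12)
       = 2 + 6 * 12*13/2
       = 2 + 6 * 78
       = 2 + 468 = 470


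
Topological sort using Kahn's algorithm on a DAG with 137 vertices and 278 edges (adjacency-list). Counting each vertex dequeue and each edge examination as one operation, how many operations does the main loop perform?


Kahn's algorithm:
  1. Compute in-degrees: O(V + E)
  2. Process queue: each vertex dequeued once (O(V))
     each edge examined once (O(E))
Total = V + E = 137 + 278 = 415


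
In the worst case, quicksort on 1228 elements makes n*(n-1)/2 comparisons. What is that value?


Sum of comparisons per partition:
1227 + 1226 + ... + 1 + 0
= 1228 * (1228 - 1) / 2
= 1228 * 1227 / 2
= 753378


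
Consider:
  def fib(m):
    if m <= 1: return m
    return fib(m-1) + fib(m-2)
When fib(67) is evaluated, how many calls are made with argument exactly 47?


Let N(m) = number of times fib(m) is called while evaluating fib(67).
N(67) = 1 (the initial call).
N(66) = 1 (only fib(67) calls it).
For 1 <= m <= 65: fib(m) is called by fib(m+1) and fib(m+2), so
  N(m) = N(m+1) + N(m+2).
fib(0) is called only by fib(2), so N(0) = N(2).
Walk down from m=67:
  N(67)=1, N(66)=1, N(65)=2, N(64)=3, N(63)=5, N(62)=8, N(61)=13, N(60)=21, N(59)=34, N(58)=55, N(57)=89, N(56)=144, N(55)=233, N(54)=377, N(53)=610, N(52)=987, N(51)=1597, N(50)=2584, N(49)=4181, N(48)=6765, N(47)=10946
N(47) = 10946


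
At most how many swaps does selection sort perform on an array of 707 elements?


Each of the 706 passes places one element in its final position.
Pass 1: swap minimum into position 0
Pass 2: swap minimum of remaining into position 1
...
Pass 706: last two elements, one swap
Maximum swaps = 707 - 1 = 706


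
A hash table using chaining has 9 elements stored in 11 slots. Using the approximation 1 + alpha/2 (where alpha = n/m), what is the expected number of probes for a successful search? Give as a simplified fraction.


Load factor alpha = n/m = 9/11
Expected probes = 1 + alpha/2 = 1 + 9/(2*11)
= 1 + 9/22
= 22/22 + 9/22
= 31/22


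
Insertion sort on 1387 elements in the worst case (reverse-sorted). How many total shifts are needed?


In the worst case (reverse-sorted), each element shifts past all previous:
  Element 1: 1 shifts
  Element 2: 2 shifts
  Element 3: 3 shifts
  Element 4: 4 shifts
  Element 5: 5 shifts
  ...
  Element 1386: 1386 shifts
Total = 1 + 2 + ... + 1386
= 1387*(1387-1)/2 = 961191


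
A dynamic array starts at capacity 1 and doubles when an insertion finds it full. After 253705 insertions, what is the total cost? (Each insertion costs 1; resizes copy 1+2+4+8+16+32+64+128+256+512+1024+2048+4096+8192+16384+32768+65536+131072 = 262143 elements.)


Insertion cost: 253705 (one per element)
Resizes occur just before inserting elements 2, 3, 5, 9, ...
Elements copied at each resize: 1 + 2 + 4 + 8 + 16 + 32 + 64 + 128 + 256 + 512 + 1024 + 2048 + 4096 + 8192 + 16384 + 32768 + 65536 + 131072
Sum of copies = 262143 (geometric series: 2^k - 1)
Total = 253705 + 262143 = 515848


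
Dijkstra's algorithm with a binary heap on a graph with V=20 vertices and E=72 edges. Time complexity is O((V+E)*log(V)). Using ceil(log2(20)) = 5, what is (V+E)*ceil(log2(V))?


Dijkstra with a binary heap: each vertex is extracted once, each edge may relax once.
Each heap operation costs O(log V).
V + E = 20 + 72 = 92
ceil(log2(20)) = 5 (since 2^4 = 16 < 20 <= 32 = 2^5)
Total heap work = (V+E) * ceil(log2(V)) = 92 * 5 = 460


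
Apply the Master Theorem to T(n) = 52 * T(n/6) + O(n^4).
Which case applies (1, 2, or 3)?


The Master Theorem: T(n) = a*T(n/b) + O(n^c)
  a = 52, b = 6, c = 4
log_b(a) = log_6(52) ~ 2.205
Compare b^c with a: 6^4 = 1296 > 52, so c > log_b(a).
Since c > log_b(a), Case 3 applies.
T(n) = O(n^4)
Master Theorem case = 3


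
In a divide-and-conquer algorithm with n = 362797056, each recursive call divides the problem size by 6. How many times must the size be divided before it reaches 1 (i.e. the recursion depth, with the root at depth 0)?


Number of divisions = log_6(362797056)
Sizes: 362797056 -> 60466176 -> 10077696 -> 1679616 -> 279936 -> 46656 -> 7776 -> 1296 -> 216 -> 36 -> 6 -> 1 (11 divisions)
Recursion depth = 11


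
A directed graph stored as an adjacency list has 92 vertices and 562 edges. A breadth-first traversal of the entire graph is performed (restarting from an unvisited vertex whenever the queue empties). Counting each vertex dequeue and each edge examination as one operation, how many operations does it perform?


A full BFS traversal dequeues each vertex once and examines each edge once.
Vertex visits: 92
Edge visits: 562
V + E = 92 + 562 = 654


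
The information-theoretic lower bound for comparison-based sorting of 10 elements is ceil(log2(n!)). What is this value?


A binary decision tree of height h has at most 2^h leaves and needs at least n! of them, so h >= ceil(log2(n!)).
Compute 10! as a running product:
  x2 = 2, x3 = 6, x4 = 24, x5 = 120
  x6 = 720, x7 = 5040, x8 = 40320, x9 = 362880
  x10 = 3628800
10! = 3628800
Bracket between powers of 2:
  2^21 = 2097152 < 3628800 <= 4194304 = 2^22
So ceil(log2(10!)) = 22


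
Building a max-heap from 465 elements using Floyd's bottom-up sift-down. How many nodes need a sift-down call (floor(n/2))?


In a heap of 465 elements (0-indexed array):
  Last element index: 464
  Parent of last element: floor((464 - 1) / 2) = 231
  Internal nodes: indices 0 to 231
  Count = floor(465/2) = 232


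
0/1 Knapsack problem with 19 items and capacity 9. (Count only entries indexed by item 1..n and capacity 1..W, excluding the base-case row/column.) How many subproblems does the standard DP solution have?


The DP table is indexed by (item, capacity).
Rows: 19 items
Columns: 9 capacity values (1 to W)
Total subproblems = 19 * 9 = 171


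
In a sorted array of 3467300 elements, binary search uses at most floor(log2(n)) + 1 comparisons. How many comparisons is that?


Halving sequence: 3467300 -> 1733650 -> 866825 -> 433412 -> 216706 -> 108353 -> 54176 -> 27088 -> 13544 -> 6772 -> 3386 -> 1693 -> 846 -> 423 -> 211 -> 105 -> 52 -> 26 -> 13 -> 6 -> 3 -> 1
Number of halvings = 21
Max comparisons = 21 + 1 = 22


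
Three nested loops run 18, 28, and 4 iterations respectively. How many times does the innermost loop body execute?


Loop 1 (outermost): 18 iterations
Loop 2 (middle): 28 iterations per outer
Loop 3 (innermost): 4 iterations per middle
Total = 18 * 28 * 4 = 2016


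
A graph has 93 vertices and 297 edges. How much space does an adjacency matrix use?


Adjacency matrix: V x V grid of entries
Space = V^2 = 93^2 = 93 * 93 = 8649


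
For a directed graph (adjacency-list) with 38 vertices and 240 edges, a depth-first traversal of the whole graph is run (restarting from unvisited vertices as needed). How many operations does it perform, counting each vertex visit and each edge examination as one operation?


A full DFS traversal visits each vertex once and examines each edge once.
V = 38
E = 240
Sum = 38 + 240 = 278


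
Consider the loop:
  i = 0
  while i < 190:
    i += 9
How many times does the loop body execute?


Starting at i = 0, each iteration adds 9.
Iterations until i >= 190:
  Iteration 1: i = 0 -> i = 9
  Iteration 2: i = 9 -> i = 18
  Iteration 3: i = 18 -> i = 27
  Iteration 4: i = 27 -> i = 36
  Iteration 5: i = 36 -> i = 45
  Iteration 6: i = 45 -> i = 54
  Iteration 7: i = 54 -> i = 63
  Iteration 8: i = 63 -> i = 72
  ... continuing ...
Total iterations = ceil(190/9) = 22


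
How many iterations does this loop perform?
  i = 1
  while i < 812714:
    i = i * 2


The loop variable doubles each iteration:
i = 1 -> 2 -> 4 -> 8 -> 16 -> 32 -> 64 -> 128 -> 256 -> 512 -> 1024 -> 2048 -> 4096 -> 8192 -> 16384 -> 32768 -> 65536 -> 131072 -> 262144 -> 524288 -> 1048576 (stop, 1048576 >= 812714)
Number of doublings = ceil(log2(812714)) = 20


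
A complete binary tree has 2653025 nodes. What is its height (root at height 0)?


In a complete binary tree, level k holds nodes 2^k .. 2^(k+1)-1 (1-indexed).
Height = floor(log2(n)) = floor(log2(2653025)) = 21
Check: 2^21 = 2097152 <= 2653025 < 4194304 = 2^22


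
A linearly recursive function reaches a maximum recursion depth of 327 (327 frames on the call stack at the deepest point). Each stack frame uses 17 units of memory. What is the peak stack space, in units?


Maximum recursion depth = 327 frames
Memory per frame = 17 units
Total stack space = depth * frame_size
= 327 * 17 = 5559


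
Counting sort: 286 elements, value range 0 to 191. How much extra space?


n = 286 (output array)
k = 192 (count array for 192 distinct values)
Extra space = 286 + 192 = 478


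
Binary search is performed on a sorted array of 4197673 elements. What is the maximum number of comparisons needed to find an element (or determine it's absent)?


Binary search halves the search space each comparison:
  Step 1: search space = 4197673 -> 2098836
  Step 2: search space = 2098836 -> 1049418
  Step 3: search space = 1049418 -> 524709
  Step 4: search space = 524709 -> 262354
  Step 5: search space = 262354 -> 131177
  Step 6: search space = 131177 -> 65588
  Step 7: search space = 65588 -> 32794
  Step 8: search space = 32794 -> 16397
  Step 9: search space = 16397 -> 8198
  Step 10: search space = 8198 -> 4099
  Step 11: search space = 4099 -> 2049
  Step 12: search space = 2049 -> 1024
  Step 13: search space = 1024 -> 512
  Step 14: search space = 512 -> 256
  Step 15: search space = 256 -> 128
  Step 16: search space = 128 -> 64
  Step 17: search space = 64 -> 32
  Step 18: search space = 32 -> 16
  Step 19: search space = 16 -> 8
  Step 20: search space = 8 -> 4
  Step 21: search space = 4 -> 2
  Step 22: search space = 2 -> 1
  Step 23: search space = 1 (final check)
Maximum comparisons = floor(log2(4197673)) + 1 = 22 + 1 = 23


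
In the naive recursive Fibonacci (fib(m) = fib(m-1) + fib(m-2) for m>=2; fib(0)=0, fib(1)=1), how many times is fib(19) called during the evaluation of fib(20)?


Let N(m) = number of times fib(m) is called while evaluating fib(20).
N(20) = 1 (the initial call).
N(19) = 1 (only fib(20) calls it).
For 1 <= m <= 18: fib(m) is called by fib(m+1) and fib(m+2), so
  N(m) = N(m+1) + N(m+2).
fib(0) is called only by fib(2), so N(0) = N(2).
Walk down from m=20:
  N(20)=1, N(19)=1
N(19) = 1


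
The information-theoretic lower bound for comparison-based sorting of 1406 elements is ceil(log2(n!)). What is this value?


A binary decision tree of height h has at most 2^h leaves and needs at least n! of them, so h >= ceil(log2(n!)).
1406! is far too large to multiply out, so use Stirling's series:
  ln(n!) ~ n ln n - n + (1/2) ln(2 pi n) + 1/(12n)  (error below 1/(360 n^3), negligible here)
  ln(1406) = 7.2485041
  n ln n = 1406 * 7.2485041 = 10191.3968
  (1/2) ln(2 pi * 1406) = (1/2) ln(8834.1585) = 4.5432
  1/(12*1406) = 0.0001
  ln(1406!) ~ 10191.3968 - 1406 + 4.5432 + 0.0001 = 8789.9401
Convert to base 2: log2(1406!) = 8789.9401 / ln 2 = 8789.9401 / 0.69314718 = 12681.2030
ceil(12681.2030) = 12682


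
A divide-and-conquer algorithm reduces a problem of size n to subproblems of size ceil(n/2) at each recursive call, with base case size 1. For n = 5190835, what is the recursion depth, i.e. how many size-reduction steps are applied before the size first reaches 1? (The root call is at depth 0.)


Each step divides the size by 2 (rounding up); after k steps the size is ceil(n/2^k), which equals 1 exactly when 2^k >= n.
So the depth is the smallest k with 2^k >= 5190835, i.e. ceil(log_2(5190835)).
2^22 = 4194304 < 5190835 <= 8388608 = 2^23
Recursion depth = 23


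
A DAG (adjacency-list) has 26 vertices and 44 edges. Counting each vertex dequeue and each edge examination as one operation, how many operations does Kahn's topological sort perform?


V = 26 (vertex processing)
E = 44 (edge processing)
V + E = 26 + 44 = 70


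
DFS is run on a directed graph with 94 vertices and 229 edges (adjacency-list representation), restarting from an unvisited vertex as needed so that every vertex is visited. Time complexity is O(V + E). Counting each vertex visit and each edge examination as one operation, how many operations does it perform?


A full DFS traversal processes each vertex exactly once (push/pop on stack).
Each directed edge is examined once.
V = 94, E = 229
V + E = 323


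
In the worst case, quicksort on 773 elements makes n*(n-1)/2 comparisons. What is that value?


Sum of comparisons per partition:
772 + 771 + ... + 1 + 0
= 773 * (773 - 1) / 2
= 773 * 772 / 2
= 298378


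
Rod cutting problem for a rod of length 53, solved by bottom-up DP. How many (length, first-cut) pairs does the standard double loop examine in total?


For each subproblem length i = 1..53, the inner loop considers i possible first cuts.
Total = 1 + 2 + ... + 53
= 53*(53+1)/2
= 53*54/2 = 1431


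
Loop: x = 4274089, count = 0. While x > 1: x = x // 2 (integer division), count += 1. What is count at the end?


The variable x halves each step:
x = 4274089 -> 2137044 -> 1068522 -> 534261 -> 267130 -> 133565 -> 66782 -> 33391 -> 16695 -> 8347 -> 4173 -> 2086 -> 1043 -> 521 -> 260 -> 130 -> 65 -> 32 -> 16 -> 8 -> 4 -> 2 -> 1
Number of halvings = floor(log2(4274089)) = 22


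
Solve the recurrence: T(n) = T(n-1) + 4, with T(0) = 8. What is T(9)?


Unrolling the recurrence:
T(9) = T(8) + 4
       = T(7) + 4 + 4
       = T(6) + 4*3
       ...
       = T(0) + 4*9
       = 8 + 36 = 44


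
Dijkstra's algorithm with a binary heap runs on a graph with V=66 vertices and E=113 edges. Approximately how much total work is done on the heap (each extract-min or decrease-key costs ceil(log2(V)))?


Dijkstra with a binary heap: each vertex is extracted once, each edge may relax once.
Each heap operation costs O(log V).
V + E = 66 + 113 = 179
ceil(log2(66)) = 7 (since 2^6 = 64 < 66 <= 128 = 2^7)
Total heap work = (V+E) * ceil(log2(V)) = 179 * 7 = 1253


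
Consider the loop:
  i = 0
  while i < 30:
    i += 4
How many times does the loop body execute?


Starting at i = 0, each iteration adds 4.
Iterations until i >= 30:
  Iteration 1: i = 0 -> i = 4
  Iteration 2: i = 4 -> i = 8
  Iteration 3: i = 8 -> i = 12
  Iteration 4: i = 12 -> i = 16
  Iteration 5: i = 16 -> i = 20
  Iteration 6: i = 20 -> i = 24
  Iteration 7: i = 24 -> i = 28
  Iteration 8: i = 28 -> i = 32
Total iterations = ceil(30/4) = 8


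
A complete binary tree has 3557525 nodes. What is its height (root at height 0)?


In a complete binary tree, level k holds nodes 2^k .. 2^(k+1)-1 (1-indexed).
Height = floor(log2(n)) = floor(log2(3557525)) = 21
Check: 2^21 = 2097152 <= 3557525 < 4194304 = 2^22


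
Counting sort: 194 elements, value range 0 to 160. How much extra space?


n = 194 (output array)
k = 161 (count array for 161 distinct values)
Extra space = 194 + 161 = 355


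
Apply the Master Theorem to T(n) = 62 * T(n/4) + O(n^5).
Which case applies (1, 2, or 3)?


The Master Theorem: T(n) = a*T(n/b) + O(n^c)
  a = 62, b = 4, c = 5
log_b(a) = log_4(62) ~ 2.977
Compare b^c with a: 4^5 = 1024 > 62, so c > log_b(a).
Since c > log_b(a), Case 3 applies.
T(n) = O(n^5)
Master Theorem case = 3


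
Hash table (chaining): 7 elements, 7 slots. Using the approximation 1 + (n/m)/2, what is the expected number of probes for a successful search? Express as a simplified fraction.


Computing expected probes:
alpha = 7/7
= 1 + alpha/2
= 1 + 7/(2*7)
= (2*7 + 7) / (2*7)
= 21/14 = 3/2


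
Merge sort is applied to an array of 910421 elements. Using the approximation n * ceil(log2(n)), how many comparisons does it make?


Merge sort divides the array into halves recursively.
Number of levels = ceil(log2(910421)) = 20
At each level, approximately n = 910421 comparisons are needed for merging.
Total comparisons ~ n * ceil(log2(n)) = 910421 * 20 = 18208420


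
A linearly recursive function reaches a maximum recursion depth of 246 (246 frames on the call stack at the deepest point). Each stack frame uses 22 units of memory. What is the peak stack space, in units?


Maximum recursion depth = 246 frames
Memory per frame = 22 units
Total stack space = depth * frame_size
= 246 * 22 = 5412


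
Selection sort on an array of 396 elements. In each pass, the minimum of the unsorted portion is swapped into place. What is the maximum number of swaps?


Selection sort performs one swap per pass:
  Pass 1: find min in positions 0 to 395, swap with position 0
  Pass 2: find min in positions 1 to 395, swap with position 1
  Pass 3: find min in positions 2 to 395, swap with position 2
  Pass 4: find min in positions 3 to 395, swap with position 3
  Pass 5: find min in positions 4 to 395, swap with position 4
  ... (390 more passes)
Total passes (and swaps) = n - 1 = 396 - 1 = 395


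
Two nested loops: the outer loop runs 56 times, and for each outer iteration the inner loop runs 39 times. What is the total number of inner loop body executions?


Outer loop: 56 iterations
Inner loop: 39 iterations per outer iteration
Total = 56 * 39 = 2184


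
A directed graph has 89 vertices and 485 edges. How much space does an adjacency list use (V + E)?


Adjacency list: one list head per vertex + one entry per edge
Vertex heads: 89
Edge entries: 485
Total = 89 + 485 = 574


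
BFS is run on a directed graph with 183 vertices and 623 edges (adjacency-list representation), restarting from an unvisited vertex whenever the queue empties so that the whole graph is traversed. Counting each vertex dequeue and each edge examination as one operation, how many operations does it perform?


A full BFS traversal dequeues each vertex exactly once and examines each directed edge exactly once.
V = 183 (vertex processing cost)
E = 623 (edge examination cost)
Total operations proportional to V + E = 183 + 623 = 806


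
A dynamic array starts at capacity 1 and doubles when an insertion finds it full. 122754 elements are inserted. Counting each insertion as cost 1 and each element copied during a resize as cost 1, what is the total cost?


n = 122754
Insertion costs: 122754
Resizes copy 1, 2, 4, ... up to the largest power of 2 that is <= n-1 = 122753, i.e. 65536.
Copy costs = 1 + 2 + 4 + 8 + 16 + 32 + 64 + 128 + 256 + 512 + 1024 + 2048 + 4096 + 8192 + 16384 + 32768 + 65536 = 131071
Total = 122754 + 131071 = 253825


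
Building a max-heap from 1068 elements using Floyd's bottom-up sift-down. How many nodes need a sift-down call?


In a heap of 1068 elements (0-indexed array):
  Last element index: 1067
  Parent of last element: floor((1067 - 1) / 2) = 533
  Internal nodes: indices 0 to 533
  Count = floor(1068/2) = 534


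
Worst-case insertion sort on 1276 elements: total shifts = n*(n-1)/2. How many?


Sum of shifts = 1 + 2 + 3 + ... + 1275
= 1276 * 1275 / 2
= 1626900 / 2
= 813450


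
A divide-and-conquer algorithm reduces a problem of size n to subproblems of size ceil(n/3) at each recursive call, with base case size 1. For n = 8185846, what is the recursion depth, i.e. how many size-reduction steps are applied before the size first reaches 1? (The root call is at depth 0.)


Each step divides the size by 3 (rounding up); after k steps the size is ceil(n/3^k), which equals 1 exactly when 3^k >= n.
So the depth is the smallest k with 3^k >= 8185846, i.e. ceil(log_3(8185846)).
3^14 = 4782969 < 8185846 <= 14348907 = 3^15
Recursion depth = 15


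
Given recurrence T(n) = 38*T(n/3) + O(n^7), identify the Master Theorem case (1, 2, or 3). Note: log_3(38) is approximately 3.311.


Master Theorem parameters: a=38, b=3, c=7
log_b(a) = 3.311
Compare b^c with a: 3^7 = 2187 > 38, so c > log_b(a).
Comparing c=7 vs log_b(a)=3.311:
7 > 3.311 => Case 3
Result: T(n) = O(n^7)
Master Theorem case = 3


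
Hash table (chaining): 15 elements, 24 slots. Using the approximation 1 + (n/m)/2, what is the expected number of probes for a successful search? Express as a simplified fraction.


Computing expected probes:
alpha = 15/24
= 1 + alpha/2
= 1 + 15/(2*24)
= (2*24 + 15) / (2*24)
= 63/48 = 21/16


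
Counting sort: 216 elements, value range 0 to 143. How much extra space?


n = 216 (output array)
k = 144 (count array for 144 distinct values)
Extra space = 216 + 144 = 360


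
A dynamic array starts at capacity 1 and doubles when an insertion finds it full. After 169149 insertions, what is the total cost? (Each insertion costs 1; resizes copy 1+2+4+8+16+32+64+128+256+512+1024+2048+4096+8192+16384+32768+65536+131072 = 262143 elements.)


Insertion cost: 169149 (one per element)
Resizes occur just before inserting elements 2, 3, 5, 9, ...
Elements copied at each resize: 1 + 2 + 4 + 8 + 16 + 32 + 64 + 128 + 256 + 512 + 1024 + 2048 + 4096 + 8192 + 16384 + 32768 + 65536 + 131072
Sum of copies = 262143 (geometric series: 2^k - 1)
Total = 169149 + 262143 = 431292


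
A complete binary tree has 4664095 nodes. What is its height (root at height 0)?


In a complete binary tree, level k holds nodes 2^k .. 2^(k+1)-1 (1-indexed).
Height = floor(log2(n)) = floor(log2(4664095)) = 22
Check: 2^22 = 4194304 <= 4664095 < 8388608 = 2^23


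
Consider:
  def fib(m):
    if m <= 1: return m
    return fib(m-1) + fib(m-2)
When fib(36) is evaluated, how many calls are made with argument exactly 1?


Let N(m) = number of times fib(m) is called while evaluating fib(36).
N(36) = 1 (the initial call).
N(35) = 1 (only fib(36) calls it).
For 1 <= m <= 34: fib(m) is called by fib(m+1) and fib(m+2), so
  N(m) = N(m+1) + N(m+2).
fib(0) is called only by fib(2), so N(0) = N(2).
Walk down from m=36:
  N(36)=1, N(35)=1, N(34)=2, N(33)=3, N(32)=5, N(31)=8, N(30)=13, N(29)=21, N(28)=34, N(27)=55, N(26)=89, N(25)=144, N(24)=233, N(23)=377, N(22)=610, N(21)=987, N(20)=1597, N(19)=2584, N(18)=4181, N(17)=6765, N(16)=10946, N(15)=17711, N(14)=28657, N(13)=46368, N(12)=75025, N(11)=121393, N(10)=196418, N(9)=317811, N(8)=514229, N(7)=832040, N(6)=1346269, N(5)=2178309, N(4)=3524578, N(3)=5702887, N(2)=9227465, N(1)=14930352
N(1) = 14930352


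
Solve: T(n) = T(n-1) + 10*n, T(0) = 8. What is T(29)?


Expanding the recurrence:
T(29) = T(28) + 10*29
       = T(27) + 10*28 + 10*29
       ...
       = T(0) + 10*(1 + 2 + ... + 29)
       = 8 + 10 * 29*30/2
       = 8 + 10 * 435
       = 8 + 4350 = 4358


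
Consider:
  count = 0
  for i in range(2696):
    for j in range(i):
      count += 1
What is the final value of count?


For each i, the inner loop runs i times:
  i=0: inner runs 0 times
  i=1: inner runs 1 time
  i=2: inner runs 2 times
  i=3: inner runs 3 times
  i=4: inner runs 4 times
  i=5: inner runs 5 times
  i=6: inner runs 6 times
  i=7: inner runs 7 times
  ...
Total = 0 + 1 + 2 + ... + 2695 = 2696*(2696-1)/2 = 3632860


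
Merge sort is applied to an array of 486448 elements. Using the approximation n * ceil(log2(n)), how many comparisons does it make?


Merge sort divides the array into halves recursively.
Number of levels = ceil(log2(486448)) = 19
At each level, approximately n = 486448 comparisons are needed for merging.
Total comparisons ~ n * ceil(log2(n)) = 486448 * 19 = 9242512


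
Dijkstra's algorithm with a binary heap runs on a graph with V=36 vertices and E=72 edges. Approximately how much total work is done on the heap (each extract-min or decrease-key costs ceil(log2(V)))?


Dijkstra with a binary heap: each vertex is extracted once, each edge may relax once.
Each heap operation costs O(log V).
V + E = 36 + 72 = 108
ceil(log2(36)) = 6 (since 2^5 = 32 < 36 <= 64 = 2^6)
Total heap work = (V+E) * ceil(log2(V)) = 108 * 6 = 648


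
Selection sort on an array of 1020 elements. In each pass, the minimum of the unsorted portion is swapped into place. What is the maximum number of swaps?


Selection sort performs one swap per pass:
  Pass 1: find min in positions 0 to 1019, swap with position 0
  Pass 2: find min in positions 1 to 1019, swap with position 1
  Pass 3: find min in positions 2 to 1019, swap with position 2
  Pass 4: find min in positions 3 to 1019, swap with position 3
  Pass 5: find min in positions 4 to 1019, swap with position 4
  ... (1014 more passes)
Total passes (and swaps) = n - 1 = 1020 - 1 = 1019


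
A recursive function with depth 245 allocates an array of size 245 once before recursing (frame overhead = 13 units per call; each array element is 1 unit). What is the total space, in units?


Array allocation: 245 units (allocated once)
Stack frames: 245 deep * 13 per frame = 3185 units
Total = 245 + 3185 = 3430


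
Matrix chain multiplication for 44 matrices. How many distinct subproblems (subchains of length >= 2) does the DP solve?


Subproblems are indexed by (i, j) where i < j.
Number of such pairs = n*(n-1)/2
= 44 * 43 / 2
= 946


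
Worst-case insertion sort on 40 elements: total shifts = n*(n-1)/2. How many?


Sum of shifts = 1 + 2 + 3 + ... + 39
= 40 * 39 / 2
= 1560 / 2
= 780


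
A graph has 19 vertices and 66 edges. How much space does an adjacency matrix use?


Adjacency matrix: V x V grid of entries
Space = V^2 = 19^2 = 19 * 19 = 361


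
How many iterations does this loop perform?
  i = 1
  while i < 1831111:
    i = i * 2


The loop variable doubles each iteration:
i = 1 -> 2 -> 4 -> 8 -> 16 -> 32 -> 64 -> 128 -> 256 -> 512 -> 1024 -> 2048 -> 4096 -> 8192 -> 16384 -> 32768 -> 65536 -> 131072 -> 262144 -> 524288 -> 1048576 -> 2097152 (stop, 2097152 >= 1831111)
Number of doublings = ceil(log2(1831111)) = 21


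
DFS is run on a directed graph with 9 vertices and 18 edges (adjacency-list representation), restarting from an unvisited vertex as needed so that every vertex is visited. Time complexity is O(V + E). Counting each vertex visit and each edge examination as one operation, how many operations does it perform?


A full DFS traversal processes each vertex exactly once (push/pop on stack).
Each directed edge is examined once.
V = 9, E = 18
V + E = 27


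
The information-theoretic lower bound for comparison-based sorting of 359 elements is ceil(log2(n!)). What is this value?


A binary decision tree of height h has at most 2^h leaves and needs at least n! of them, so h >= ceil(log2(n!)).
359! is far too large to multiply out, so use Stirling's series:
  ln(n!) ~ n ln n - n + (1/2) ln(2 pi n) + 1/(12n)  (error below 1/(360 n^3), negligible here)
  ln(359) = 5.8833224
  n ln n = 359 * 5.8833224 = 2112.1127
  (1/2) ln(2 pi * 359) = (1/2) ln(2255.6635) = 3.8606
  1/(12*359) = 0.0002
  ln(359!) ~ 2112.1127 - 359 + 3.8606 + 0.0002 = 1756.9735
Convert to base 2: log2(359!) = 1756.9735 / ln 2 = 1756.9735 / 0.69314718 = 2534.7770
ceil(2534.7770) = 2535


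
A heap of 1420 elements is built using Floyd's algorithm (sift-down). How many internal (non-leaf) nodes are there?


Leaf nodes occupy roughly half the array.
Sift-down is called for each internal node, starting from the last one.
Internal nodes = floor(n/2) = floor(1420/2) = 710


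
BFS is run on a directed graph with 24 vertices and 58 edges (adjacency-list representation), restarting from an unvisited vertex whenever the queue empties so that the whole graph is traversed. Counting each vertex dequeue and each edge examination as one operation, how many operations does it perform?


A full BFS traversal dequeues each vertex exactly once and examines each directed edge exactly once.
V = 24 (vertex processing cost)
E = 58 (edge examination cost)
Total operations proportional to V + E = 24 + 58 = 82


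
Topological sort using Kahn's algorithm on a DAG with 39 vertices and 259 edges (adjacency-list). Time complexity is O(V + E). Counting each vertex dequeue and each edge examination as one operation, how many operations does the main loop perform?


Kahn's algorithm:
  1. Compute in-degrees: O(V + E)
  2. Process queue: each vertex dequeued once (O(V))
     each edge examined once (O(E))
Total = V + E = 39 + 259 = 298


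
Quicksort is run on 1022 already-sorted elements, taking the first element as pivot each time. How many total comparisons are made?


Sum of comparisons per partition:
1021 + 1020 + ... + 1 + 0
= 1022 * (1022 - 1) / 2
= 1022 * 1021 / 2
= 521731


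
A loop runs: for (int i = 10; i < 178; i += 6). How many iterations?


Loop starts at i = 10, increments by 6, stops when i >= 178.
Number of iterations = ceil((178 - 10) / 6)
= ceil(168 / 6)
= 28


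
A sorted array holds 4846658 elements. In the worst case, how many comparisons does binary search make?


Halving sequence: 4846658 -> 2423329 -> 1211664 -> 605832 -> 302916 -> 151458 -> 75729 -> 37864 -> 18932 -> 9466 -> 4733 -> 2366 -> 1183 -> 591 -> 295 -> 147 -> 73 -> 36 -> 18 -> 9 -> 4 -> 2 -> 1
Number of halvings = 22
Max comparisons = 22 + 1 = 23


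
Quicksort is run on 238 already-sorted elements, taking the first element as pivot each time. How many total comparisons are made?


Sum of comparisons per partition:
237 + 236 + ... + 1 + 0
= 238 * (238 - 1) / 2
= 238 * 237 / 2
= 28203


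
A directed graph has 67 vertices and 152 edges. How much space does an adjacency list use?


Adjacency list: one list head per vertex + one entry per edge
Vertex heads: 67
Edge entries: 152
Total = 67 + 152 = 219


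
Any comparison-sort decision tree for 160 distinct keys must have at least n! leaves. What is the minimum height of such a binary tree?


A binary decision tree of height h has at most 2^h leaves and needs at least n! of them, so h >= ceil(log2(n!)).
160! is far too large to multiply out, so use Stirling's series:
  ln(n!) ~ n ln n - n + (1/2) ln(2 pi n) + 1/(12n)  (error below 1/(360 n^3), negligible here)
  ln(160) = 5.0751738
  n ln n = 160 * 5.0751738 = 812.0278
  (1/2) ln(2 pi * 160) = (1/2) ln(1005.3096) = 3.4565
  1/(12*160) = 0.0005
  ln(160!) ~ 812.0278 - 160 + 3.4565 + 0.0005 = 655.4848
Convert to base 2: log2(160!) = 655.4848 / ln 2 = 655.4848 / 0.69314718 = 945.6647
ceil(945.6647) = 946


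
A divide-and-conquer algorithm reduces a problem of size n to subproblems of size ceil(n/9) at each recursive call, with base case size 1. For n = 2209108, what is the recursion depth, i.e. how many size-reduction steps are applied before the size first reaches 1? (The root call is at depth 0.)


Each step divides the size by 9 (rounding up); after k steps the size is ceil(n/9^k), which equals 1 exactly when 9^k >= n.
So the depth is the smallest k with 9^k >= 2209108, i.e. ceil(log_9(2209108)).
9^6 = 531441 < 2209108 <= 4782969 = 9^7
Recursion depth = 7


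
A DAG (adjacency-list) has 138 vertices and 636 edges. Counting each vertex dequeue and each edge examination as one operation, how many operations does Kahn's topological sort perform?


V = 138 (vertex processing)
E = 636 (edge processing)
V + E = 138 + 636 = 774


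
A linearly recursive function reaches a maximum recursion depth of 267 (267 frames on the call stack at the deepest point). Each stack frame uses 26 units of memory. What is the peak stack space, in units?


Maximum recursion depth = 267 frames
Memory per frame = 26 units
Total stack space = depth * frame_size
= 267 * 26 = 6942


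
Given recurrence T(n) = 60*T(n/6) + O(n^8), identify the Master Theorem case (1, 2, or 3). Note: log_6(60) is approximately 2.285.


Master Theorem parameters: a=60, b=6, c=8
log_b(a) = 2.285
Compare b^c with a: 6^8 = 1679616 > 60, so c > log_b(a).
Comparing c=8 vs log_b(a)=2.285:
8 > 2.285 => Case 3
Result: T(n) = O(n^8)
Master Theorem case = 3


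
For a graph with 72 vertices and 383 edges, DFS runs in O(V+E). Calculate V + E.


A full DFS traversal visits each vertex once and examines each edge once.
V = 72
E = 383
Sum = 72 + 383 = 455


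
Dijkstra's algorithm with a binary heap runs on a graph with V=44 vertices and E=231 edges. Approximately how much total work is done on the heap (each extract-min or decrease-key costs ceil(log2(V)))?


Dijkstra with a binary heap: each vertex is extracted once, each edge may relax once.
Each heap operation costs O(log V).
V + E = 44 + 231 = 275
ceil(log2(44)) = 6 (since 2^5 = 32 < 44 <= 64 = 2^6)
Total heap work = (V+E) * ceil(log2(V)) = 275 * 6 = 1650


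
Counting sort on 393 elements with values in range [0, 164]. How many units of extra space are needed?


Output array size: 393 (to store sorted result)
Count array size: 165 (one slot per possible value, range 0 to 164)
Total extra space = 393 + 165 = 558


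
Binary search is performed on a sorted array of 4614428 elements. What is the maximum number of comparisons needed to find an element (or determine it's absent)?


Binary search halves the search space each comparison:
  Step 1: search space = 4614428 -> 2307214
  Step 2: search space = 2307214 -> 1153607
  Step 3: search space = 1153607 -> 576803
  Step 4: search space = 576803 -> 288401
  Step 5: search space = 288401 -> 144200
  Step 6: search space = 144200 -> 72100
  Step 7: search space = 72100 -> 36050
  Step 8: search space = 36050 -> 18025
  Step 9: search space = 18025 -> 9012
  Step 10: search space = 9012 -> 4506
  Step 11: search space = 4506 -> 2253
  Step 12: search space = 2253 -> 1126
  Step 13: search space = 1126 -> 563
  Step 14: search space = 563 -> 281
  Step 15: search space = 281 -> 140
  Step 16: search space = 140 -> 70
  Step 17: search space = 70 -> 35
  Step 18: search space = 35 -> 17
  Step 19: search space = 17 -> 8
  Step 20: search space = 8 -> 4
  Step 21: search space = 4 -> 2
  Step 22: search space = 2 -> 1
  Step 23: search space = 1 (final check)
Maximum comparisons = floor(log2(4614428)) + 1 = 22 + 1 = 23


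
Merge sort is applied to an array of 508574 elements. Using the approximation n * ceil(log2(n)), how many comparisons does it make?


Merge sort divides the array into halves recursively.
Number of levels = ceil(log2(508574)) = 19
At each level, approximately n = 508574 comparisons are needed for merging.
Total comparisons ~ n * ceil(log2(n)) = 508574 * 19 = 9662906
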